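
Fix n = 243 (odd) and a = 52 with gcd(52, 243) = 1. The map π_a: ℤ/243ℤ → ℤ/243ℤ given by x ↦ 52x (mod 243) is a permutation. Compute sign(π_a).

Start at x=190: 190 → 160 → 58 → 100 → 97 → 184 → 91 → … (one orbit).
π_52 has 11 disjoint cycles with lengths [81, 81, 27, 27, 9, 9, 3, 3, 1, 1, 1] on {0,…,242}.
sign(π) = (−1)^{n − #cycles} = (−1)^{243−11} = (−1)^232 = +1.
Via Zolotarev, sign(π_{52}) = (52|243) = +1.

+1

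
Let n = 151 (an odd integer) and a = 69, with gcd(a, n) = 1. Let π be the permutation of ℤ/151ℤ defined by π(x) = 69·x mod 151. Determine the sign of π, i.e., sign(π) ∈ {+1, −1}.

+1

Trace 148: π^k(148) = [148, 95, 62, 50, 128, 74, 123] for k=0..6.
3 cycles of lengths [75, 75, 1].
n − c = 151 − 3 = 148; sign = (−1)^148 = +1.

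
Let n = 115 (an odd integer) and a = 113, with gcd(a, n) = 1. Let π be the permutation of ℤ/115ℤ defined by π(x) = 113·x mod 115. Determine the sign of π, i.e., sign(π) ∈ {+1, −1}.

+1

Start at x=22: 22 → 71 → 88 → 54 → 7 → 101 → 28 → … (one orbit).
Cycle lengths of π_113 on ℤ/115ℤ: [44, 44, 22, 4, 1]; 5 cycles in total.
With 5 cycles on 115 points, sign = (−1)^{115−5} = +1.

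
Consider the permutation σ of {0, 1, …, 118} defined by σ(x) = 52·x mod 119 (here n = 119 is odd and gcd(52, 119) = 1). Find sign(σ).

-1

Orbit of 18 under x↦52x: [18, 103, 1, 52, 86, 69]… (length divides ord_119(52)).
The orbit structure of x ↦ 52x mod 119: 34 orbits of sizes [6, 6, 6, 6, 6, 6, 6, 6, 6, 6, 6, 6, 6, 6, 6, 6, 6, 1, 1, 1, 1, 1, 1, 1, 1, 1, 1, 1, 1, 1, 1, 1, 1, 1].
34 cycles on 119: each ℓ→(−1)^(ℓ−1), product (−1)^85 = -1.
Via Zolotarev, sign(π_{52}) = (52|119) = -1.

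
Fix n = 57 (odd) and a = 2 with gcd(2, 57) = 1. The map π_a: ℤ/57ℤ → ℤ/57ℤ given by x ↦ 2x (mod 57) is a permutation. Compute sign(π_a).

Trace 32: π^k(32) = [32, 7, 14, 28, 56, 55, 53] for k=0..6.
The orbit structure of x ↦ 2x mod 57: 5 orbits of sizes [18, 18, 18, 2, 1].
n − c = 57 − 5 = 52; sign = (−1)^52 = +1.

+1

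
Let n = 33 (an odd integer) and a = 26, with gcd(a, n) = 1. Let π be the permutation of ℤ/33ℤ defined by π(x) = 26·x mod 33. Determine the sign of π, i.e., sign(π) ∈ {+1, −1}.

Orbit of 14 under x↦26x: [14, 1, 26, 16, 20, 25, 23]… (length divides ord_33(26)).
Decompose π into cycles: lengths [10, 10, 5, 5, 2, 1] (6 cycles, including the fixed point 0).
Σ(ℓ_i−1) = 33−6 = 27; sign = (−1)^27 = -1.

-1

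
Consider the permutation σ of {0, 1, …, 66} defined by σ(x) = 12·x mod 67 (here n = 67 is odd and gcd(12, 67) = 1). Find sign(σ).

-1

Orbit of 28 under x↦12x: [28, 1, 12, 10, 53, 33, 61]… (length divides ord_67(12)).
Decompose π into cycles: lengths [66, 1] (2 cycles, including the fixed point 0).
2 cycles on 67: each ℓ→(−1)^(ℓ−1), product (−1)^65 = -1.
(12|67)_J = -1 (Zolotarev's lemma cross-check).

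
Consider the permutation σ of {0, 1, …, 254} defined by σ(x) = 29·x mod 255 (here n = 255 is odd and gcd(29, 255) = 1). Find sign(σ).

+1

Start at x=209: 209 → 196 → 74 → 106 → 14 → 151 → 44 → … (one orbit).
Cycle lengths of π_29 on ℤ/255ℤ: [16, 16, 16, 16, 16, 16, 16, 16, 16, 16, 16, 16, 16, 16, 16, 2, 2, 2, 2, 2, 2, 2, 1]; 23 cycles in total.
sign(π) = (−1)^{n − #cycles} = (−1)^{255−23} = (−1)^232 = +1.
Via Zolotarev, sign(π_{29}) = (29|255) = +1.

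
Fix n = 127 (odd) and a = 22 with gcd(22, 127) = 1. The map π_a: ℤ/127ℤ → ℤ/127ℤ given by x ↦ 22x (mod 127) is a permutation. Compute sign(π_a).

+1

Orbit of 52 under x↦22x: [52, 1, 22, 103, 107, 68, 99]… (length divides ord_127(22)).
Decompose π into cycles: lengths [9, 9, 9, 9, 9, 9, 9, 9, 9, 9, 9, 9, 9, 9, 1] (15 cycles, including the fixed point 0).
With 15 cycles on 127 points, sign = (−1)^{127−15} = +1.
Via Zolotarev, sign(π_{22}) = (22|127) = +1.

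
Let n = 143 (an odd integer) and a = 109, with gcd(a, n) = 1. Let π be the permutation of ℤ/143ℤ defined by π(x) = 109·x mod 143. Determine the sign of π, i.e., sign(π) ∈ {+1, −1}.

Orbit of 109 under x↦109x: [109, 12, 21, 1]… (length divides ord_143(109)).
39 cycles of lengths [4, 4, 4, 4, 4, 4, 4, 4, 4, 4, 4, 4, 4, 4, 4, 4, 4, 4, 4, 4, 4, 4, 4, 4, 4, 4, 4, 4, 4, 4, 4, 4, 4, 2, 2, 2, 2, 2, 1].
With 39 cycles on 143 points, sign = (−1)^{143−39} = +1.
Via Zolotarev, sign(π_{109}) = (109|143) = +1.

+1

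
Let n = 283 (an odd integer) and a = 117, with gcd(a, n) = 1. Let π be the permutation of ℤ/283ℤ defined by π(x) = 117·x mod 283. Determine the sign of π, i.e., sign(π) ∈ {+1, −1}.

Orbit of 52 under x↦117x: [52, 141, 83, 89, 225, 6, 136]… (length divides ord_283(117)).
Cycle type of π: 141×2 + 1; total 3 cycles.
With 3 cycles on 283 points, sign = (−1)^{283−3} = +1.
Zolotarev: (117|283) = +1, matching the cycle-count sign.

+1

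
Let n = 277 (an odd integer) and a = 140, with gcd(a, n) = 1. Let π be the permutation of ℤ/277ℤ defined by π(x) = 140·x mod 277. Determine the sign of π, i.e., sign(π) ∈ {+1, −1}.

-1

Orbit of 262 under x↦140x: [262, 116, 174, 261, 253, 241, 223]… (length divides ord_277(140)).
Decompose π into cycles: lengths [276, 1] (2 cycles, including the fixed point 0).
277 − 2 = 275 transpositions; sign(π) = (−1)^275 = -1.
Via Zolotarev, sign(π_{140}) = (140|277) = -1.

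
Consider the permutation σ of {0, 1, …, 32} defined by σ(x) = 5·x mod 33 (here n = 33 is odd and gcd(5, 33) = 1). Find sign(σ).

Trace 16: π^k(16) = [16, 14, 4, 20, 1, 5, 25] for k=0..6.
Cycle lengths of π_5 on ℤ/33ℤ: [10, 10, 5, 5, 2, 1]; 6 cycles in total.
sign(π) = (−1)^{n − #cycles} = (−1)^{33−6} = (−1)^27 = -1.

-1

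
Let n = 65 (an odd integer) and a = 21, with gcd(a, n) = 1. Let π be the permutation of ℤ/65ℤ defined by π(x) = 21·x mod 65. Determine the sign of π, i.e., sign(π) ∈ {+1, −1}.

-1

Start at x=51: 51 → 31 → 1 → 21 → 51 (one orbit).
Cycle lengths of π_21 on ℤ/65ℤ: [4, 4, 4, 4, 4, 4, 4, 4, 4, 4, 4, 4, 4, 4, 4, 1, 1, 1, 1, 1]; 20 cycles in total.
With 20 cycles on 65 points, sign = (−1)^{65−20} = -1.
The Jacobi symbol (21|65) = -1 (Zolotarev) agrees.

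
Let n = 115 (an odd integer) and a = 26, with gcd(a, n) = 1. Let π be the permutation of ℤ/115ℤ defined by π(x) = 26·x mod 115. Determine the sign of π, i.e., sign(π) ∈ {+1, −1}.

Start at x=36: 36 → 16 → 71 → 6 → 41 → 31 → 1 → … (one orbit).
Decompose π into cycles: lengths [11, 11, 11, 11, 11, 11, 11, 11, 11, 11, 1, 1, 1, 1, 1] (15 cycles, including the fixed point 0).
n − c = 115 − 15 = 100; sign = (−1)^100 = +1.

+1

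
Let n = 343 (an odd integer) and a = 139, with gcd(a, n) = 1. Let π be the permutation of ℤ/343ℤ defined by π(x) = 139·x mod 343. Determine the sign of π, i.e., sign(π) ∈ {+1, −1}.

Trace 48: π^k(48) = [48, 155, 279, 22, 314, 85, 153] for k=0..6.
π_139 has 10 disjoint cycles with lengths [98, 98, 98, 14, 14, 14, 2, 2, 2, 1] on {0,…,342}.
With 10 cycles on 343 points, sign = (−1)^{343−10} = -1.
The Jacobi symbol (139|343) = -1 (Zolotarev) agrees.

-1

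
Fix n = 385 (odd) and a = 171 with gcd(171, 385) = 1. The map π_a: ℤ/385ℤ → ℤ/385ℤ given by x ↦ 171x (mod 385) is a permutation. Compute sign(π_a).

+1

Orbit of 86 under x↦171x: [86, 76, 291, 96, 246, 101, 331]… (length divides ord_385(171)).
Cycle lengths of π_171 on ℤ/385ℤ: [30, 30, 30, 30, 30, 30, 30, 30, 30, 30, 10, 10, 10, 10, 10, 6, 6, 6, 6, 6, 1, 1, 1, 1, 1]; 25 cycles in total.
25 cycles on 385: each ℓ→(−1)^(ℓ−1), product (−1)^360 = +1.
Via Zolotarev, sign(π_{171}) = (171|385) = +1.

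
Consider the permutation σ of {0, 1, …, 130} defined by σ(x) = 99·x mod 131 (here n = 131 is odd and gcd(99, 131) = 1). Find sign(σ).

Orbit of 1 under x↦99x: [1, 99, 107, 113, 52, 39, 62]… (length divides ord_131(99)).
Cycle lengths of π_99 on ℤ/131ℤ: [13, 13, 13, 13, 13, 13, 13, 13, 13, 13, 1]; 11 cycles in total.
11 cycles on 131: each ℓ→(−1)^(ℓ−1), product (−1)^120 = +1.
The Jacobi symbol (99|131) = +1 (Zolotarev) agrees.

+1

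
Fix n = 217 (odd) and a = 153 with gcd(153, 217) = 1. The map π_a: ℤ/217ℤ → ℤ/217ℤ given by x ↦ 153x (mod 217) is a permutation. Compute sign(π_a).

+1

Orbit of 1 under x↦153x: [1, 153, 190, 209, 78, 216, 64]… (length divides ord_217(153)).
Cycle type of π: 10×21 + 2×3 + 1; total 25 cycles.
sign(π) = (−1)^{n − #cycles} = (−1)^{217−25} = (−1)^192 = +1.
Check: (153/217) = +1 by Zolotarev.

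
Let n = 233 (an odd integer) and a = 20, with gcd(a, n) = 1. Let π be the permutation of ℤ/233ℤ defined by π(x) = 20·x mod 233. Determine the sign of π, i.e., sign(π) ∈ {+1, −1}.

Trace 226: π^k(226) = [226, 93, 229, 153, 31, 154, 51] for k=0..6.
Cycle type of π: 232 + 1; total 2 cycles.
sign(π) = (−1)^{n − #cycles} = (−1)^{233−2} = (−1)^231 = -1.

-1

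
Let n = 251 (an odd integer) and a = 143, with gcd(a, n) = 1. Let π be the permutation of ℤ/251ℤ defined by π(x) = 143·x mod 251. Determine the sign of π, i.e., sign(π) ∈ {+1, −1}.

-1

Start at x=7: 7 → 248 → 73 → 148 → 80 → 145 → 153 → … (one orbit).
π_143 has 2 disjoint cycles with lengths [250, 1] on {0,…,250}.
With 2 cycles on 251 points, sign = (−1)^{251−2} = -1.
Check: (143/251) = -1 by Zolotarev.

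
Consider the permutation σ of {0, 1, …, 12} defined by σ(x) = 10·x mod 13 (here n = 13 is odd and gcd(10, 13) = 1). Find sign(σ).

+1

Start at x=4: 4 → 1 → 10 → 9 → 12 → 3 → 4 (one orbit).
π_10 has 3 disjoint cycles with lengths [6, 6, 1] on {0,…,12}.
With 3 cycles on 13 points, sign = (−1)^{13−3} = +1.
Check: (10/13) = +1 by Zolotarev.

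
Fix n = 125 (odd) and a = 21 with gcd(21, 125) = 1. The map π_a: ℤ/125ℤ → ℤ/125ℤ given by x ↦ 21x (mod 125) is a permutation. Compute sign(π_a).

Start at x=116: 116 → 61 → 31 → 26 → 46 → 91 → 36 → … (one orbit).
Decompose π into cycles: lengths [25, 25, 25, 25, 5, 5, 5, 5, 1, 1, 1, 1, 1] (13 cycles, including the fixed point 0).
Σ(ℓ_i−1) = 125−13 = 112; sign = (−1)^112 = +1.
Zolotarev: (21|125) = +1, matching the cycle-count sign.

+1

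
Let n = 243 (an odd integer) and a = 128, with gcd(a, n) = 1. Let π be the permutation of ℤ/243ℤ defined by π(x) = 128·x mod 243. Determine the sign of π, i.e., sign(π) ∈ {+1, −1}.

Trace 145: π^k(145) = [145, 92, 112, 242, 115, 140, 181] for k=0..6.
π_128 has 6 disjoint cycles with lengths [162, 54, 18, 6, 2, 1] on {0,…,242}.
243 − 6 = 237 transpositions; sign(π) = (−1)^237 = -1.

-1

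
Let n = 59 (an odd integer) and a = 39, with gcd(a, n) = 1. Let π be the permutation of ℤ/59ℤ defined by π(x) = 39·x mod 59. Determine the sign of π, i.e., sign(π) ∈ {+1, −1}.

Start at x=37: 37 → 27 → 50 → 3 → 58 → 20 → 13 → … (one orbit).
The orbit structure of x ↦ 39x mod 59: 2 orbits of sizes [58, 1].
With 2 cycles on 59 points, sign = (−1)^{59−2} = -1.
Zolotarev: (39|59) = -1, matching the cycle-count sign.

-1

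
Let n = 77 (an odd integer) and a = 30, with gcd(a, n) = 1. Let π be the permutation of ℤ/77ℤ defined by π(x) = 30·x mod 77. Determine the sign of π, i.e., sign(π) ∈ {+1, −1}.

-1

Start at x=1: 1 → 30 → 53 → 50 → 37 → 32 → 36 → … (one orbit).
The orbit structure of x ↦ 30x mod 77: 6 orbits of sizes [30, 30, 10, 3, 3, 1].
6 cycles on 77: each ℓ→(−1)^(ℓ−1), product (−1)^71 = -1.
Zolotarev: (30|77) = -1, matching the cycle-count sign.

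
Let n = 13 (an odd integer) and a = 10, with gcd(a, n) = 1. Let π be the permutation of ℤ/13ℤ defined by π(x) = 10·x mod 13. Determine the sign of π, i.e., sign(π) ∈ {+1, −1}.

+1

Orbit of 1 under x↦10x: [1, 10, 9, 12, 3, 4]… (length divides ord_13(10)).
Decompose π into cycles: lengths [6, 6, 1] (3 cycles, including the fixed point 0).
Σ(ℓ_i−1) = 13−3 = 10; sign = (−1)^10 = +1.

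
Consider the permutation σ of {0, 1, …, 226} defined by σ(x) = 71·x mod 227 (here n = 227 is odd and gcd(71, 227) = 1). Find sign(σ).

Orbit of 136 under x↦71x: [136, 122, 36, 59, 103, 49, 74]… (length divides ord_227(71)).
π_71 has 3 disjoint cycles with lengths [113, 113, 1] on {0,…,226}.
3 cycles on 227: each ℓ→(−1)^(ℓ−1), product (−1)^224 = +1.

+1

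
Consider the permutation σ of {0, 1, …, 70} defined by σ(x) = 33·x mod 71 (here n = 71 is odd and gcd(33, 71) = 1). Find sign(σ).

Orbit of 52 under x↦33x: [52, 12, 41, 4, 61, 25, 44]… (length divides ord_71(33)).
2 cycles of lengths [70, 1].
2 cycles on 71: each ℓ→(−1)^(ℓ−1), product (−1)^69 = -1.

-1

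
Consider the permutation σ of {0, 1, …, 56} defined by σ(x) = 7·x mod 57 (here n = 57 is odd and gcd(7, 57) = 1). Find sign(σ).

+1

Trace 49: π^k(49) = [49, 1, 7] for k=0..2.
21 cycles of lengths [3, 3, 3, 3, 3, 3, 3, 3, 3, 3, 3, 3, 3, 3, 3, 3, 3, 3, 1, 1, 1].
Σ(ℓ_i−1) = 57−21 = 36; sign = (−1)^36 = +1.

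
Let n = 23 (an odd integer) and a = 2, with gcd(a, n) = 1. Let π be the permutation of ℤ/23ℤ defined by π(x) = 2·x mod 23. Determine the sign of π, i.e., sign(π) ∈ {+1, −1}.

Orbit of 2 under x↦2x: [2, 4, 8, 16, 9, 18, 13]… (length divides ord_23(2)).
The orbit structure of x ↦ 2x mod 23: 3 orbits of sizes [11, 11, 1].
With 3 cycles on 23 points, sign = (−1)^{23−3} = +1.

+1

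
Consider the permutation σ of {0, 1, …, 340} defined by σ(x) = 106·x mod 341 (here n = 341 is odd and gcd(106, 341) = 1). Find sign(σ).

+1

Trace 24: π^k(24) = [24, 157, 274, 59, 116, 20, 74] for k=0..6.
Cycle type of π: 30×11 + 10 + 1; total 13 cycles.
341 − 13 = 328 transpositions; sign(π) = (−1)^328 = +1.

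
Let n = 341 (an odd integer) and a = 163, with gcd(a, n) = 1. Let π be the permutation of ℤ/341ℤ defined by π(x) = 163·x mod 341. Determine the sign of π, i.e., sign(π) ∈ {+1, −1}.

Start at x=163: 163 → 312 → 47 → 159 → 1 → 163 (one orbit).
The orbit structure of x ↦ 163x mod 341: 69 orbits of sizes [5, 5, 5, 5, 5, 5, 5, 5, 5, 5, 5, 5, 5, 5, 5, 5, 5, 5, 5, 5, 5, 5, 5, 5, 5, 5, 5, 5, 5, 5, 5, 5, 5, 5, 5, 5, 5, 5, 5, 5, 5, 5, 5, 5, 5, 5, 5, 5, 5, 5, 5, 5, 5, 5, 5, 5, 5, 5, 5, 5, 5, 5, 5, 5, 5, 5, 5, 5, 1].
n − c = 341 − 69 = 272; sign = (−1)^272 = +1.

+1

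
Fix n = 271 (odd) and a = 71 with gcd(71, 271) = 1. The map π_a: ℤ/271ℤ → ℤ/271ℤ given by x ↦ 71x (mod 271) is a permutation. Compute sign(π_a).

Trace 221: π^k(221) = [221, 244, 251, 206, 263, 245, 51] for k=0..6.
The orbit structure of x ↦ 71x mod 271: 2 orbits of sizes [270, 1].
sign(π) = (−1)^{n − #cycles} = (−1)^{271−2} = (−1)^269 = -1.

-1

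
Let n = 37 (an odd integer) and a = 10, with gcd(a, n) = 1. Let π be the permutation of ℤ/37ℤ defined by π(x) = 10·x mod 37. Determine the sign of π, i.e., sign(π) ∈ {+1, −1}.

+1

Trace 1: π^k(1) = [1, 10, 26] for k=0..2.
Cycle lengths of π_10 on ℤ/37ℤ: [3, 3, 3, 3, 3, 3, 3, 3, 3, 3, 3, 3, 1]; 13 cycles in total.
With 13 cycles on 37 points, sign = (−1)^{37−13} = +1.
Via Zolotarev, sign(π_{10}) = (10|37) = +1.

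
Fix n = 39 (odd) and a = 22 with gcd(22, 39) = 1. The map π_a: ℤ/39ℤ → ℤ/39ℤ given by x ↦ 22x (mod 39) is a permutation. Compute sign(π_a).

+1

Orbit of 16 under x↦22x: [16, 1, 22]… (length divides ord_39(22)).
15 cycles of lengths [3, 3, 3, 3, 3, 3, 3, 3, 3, 3, 3, 3, 1, 1, 1].
15 cycles on 39: each ℓ→(−1)^(ℓ−1), product (−1)^24 = +1.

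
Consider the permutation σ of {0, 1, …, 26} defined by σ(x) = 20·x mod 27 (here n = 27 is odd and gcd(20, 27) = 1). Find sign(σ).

-1

Trace 11: π^k(11) = [11, 4, 26, 7, 5, 19, 2] for k=0..6.
Decompose π into cycles: lengths [18, 6, 2, 1] (4 cycles, including the fixed point 0).
4 cycles on 27: each ℓ→(−1)^(ℓ−1), product (−1)^23 = -1.
Via Zolotarev, sign(π_{20}) = (20|27) = -1.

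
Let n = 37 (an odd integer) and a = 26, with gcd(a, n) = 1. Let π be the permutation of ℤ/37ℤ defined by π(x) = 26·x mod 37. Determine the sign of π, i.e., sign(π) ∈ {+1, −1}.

+1

Orbit of 1 under x↦26x: [1, 26, 10]… (length divides ord_37(26)).
Cycle type of π: 3×12 + 1; total 13 cycles.
With 13 cycles on 37 points, sign = (−1)^{37−13} = +1.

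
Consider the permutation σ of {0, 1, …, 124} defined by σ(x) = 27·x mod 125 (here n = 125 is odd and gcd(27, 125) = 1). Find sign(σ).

Start at x=22: 22 → 94 → 38 → 26 → 77 → 79 → 8 → … (one orbit).
Decompose π into cycles: lengths [100, 20, 4, 1] (4 cycles, including the fixed point 0).
With 4 cycles on 125 points, sign = (−1)^{125−4} = -1.

-1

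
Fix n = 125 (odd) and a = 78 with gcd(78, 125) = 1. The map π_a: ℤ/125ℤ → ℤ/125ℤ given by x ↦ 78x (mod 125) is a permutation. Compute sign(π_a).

-1

Orbit of 49 under x↦78x: [49, 72, 116, 48, 119, 32, 121]… (length divides ord_125(78)).
4 cycles of lengths [100, 20, 4, 1].
n − c = 125 − 4 = 121; sign = (−1)^121 = -1.
Check: (78/125) = -1 by Zolotarev.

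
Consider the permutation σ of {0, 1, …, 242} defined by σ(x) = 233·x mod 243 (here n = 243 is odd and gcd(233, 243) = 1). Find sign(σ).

Trace 37: π^k(37) = [37, 116, 55, 179, 154, 161, 91] for k=0..6.
Cycle type of π: 54×3 + 18×3 + 6×3 + 2×4 + 1; total 14 cycles.
243 − 14 = 229 transpositions; sign(π) = (−1)^229 = -1.

-1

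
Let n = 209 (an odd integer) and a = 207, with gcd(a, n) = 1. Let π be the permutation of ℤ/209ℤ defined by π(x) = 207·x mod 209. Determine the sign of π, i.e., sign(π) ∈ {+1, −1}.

+1

Orbit of 58 under x↦207x: [58, 93, 23, 163, 92, 25, 159]… (length divides ord_209(207)).
Cycle lengths of π_207 on ℤ/209ℤ: [45, 45, 45, 45, 9, 9, 5, 5, 1]; 9 cycles in total.
Σ(ℓ_i−1) = 209−9 = 200; sign = (−1)^200 = +1.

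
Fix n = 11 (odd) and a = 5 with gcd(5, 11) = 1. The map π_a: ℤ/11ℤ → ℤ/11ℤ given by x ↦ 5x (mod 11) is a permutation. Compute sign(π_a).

+1

Trace 3: π^k(3) = [3, 4, 9, 1, 5] for k=0..4.
π_5 has 3 disjoint cycles with lengths [5, 5, 1] on {0,…,10}.
n − c = 11 − 3 = 8; sign = (−1)^8 = +1.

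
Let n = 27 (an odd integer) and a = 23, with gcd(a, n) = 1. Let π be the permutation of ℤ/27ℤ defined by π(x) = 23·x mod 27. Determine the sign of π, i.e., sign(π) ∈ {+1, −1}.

Trace 26: π^k(26) = [26, 4, 11, 10, 14, 25, 8] for k=0..6.
Decompose π into cycles: lengths [18, 6, 2, 1] (4 cycles, including the fixed point 0).
4 cycles on 27: each ℓ→(−1)^(ℓ−1), product (−1)^23 = -1.
Check: (23/27) = -1 by Zolotarev.

-1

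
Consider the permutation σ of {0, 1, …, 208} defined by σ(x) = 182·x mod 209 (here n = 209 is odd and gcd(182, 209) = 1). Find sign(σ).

-1

Start at x=83: 83 → 58 → 106 → 64 → 153 → 49 → 140 → … (one orbit).
Cycle lengths of π_182 on ℤ/209ℤ: [30, 30, 30, 30, 30, 30, 10, 3, 3, 3, 3, 3, 3, 1]; 14 cycles in total.
sign(π) = (−1)^{n − #cycles} = (−1)^{209−14} = (−1)^195 = -1.
Via Zolotarev, sign(π_{182}) = (182|209) = -1.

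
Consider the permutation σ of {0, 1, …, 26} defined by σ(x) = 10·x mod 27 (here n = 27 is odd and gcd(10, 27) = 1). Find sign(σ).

+1

Orbit of 1 under x↦10x: [1, 10, 19]… (length divides ord_27(10)).
Cycle type of π: 3×6 + 1×9; total 15 cycles.
n − c = 27 − 15 = 12; sign = (−1)^12 = +1.
Zolotarev: (10|27) = +1, matching the cycle-count sign.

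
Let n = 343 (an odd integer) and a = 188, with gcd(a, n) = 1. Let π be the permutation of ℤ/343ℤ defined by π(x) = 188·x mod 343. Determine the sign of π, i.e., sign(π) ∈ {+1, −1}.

Start at x=160: 160 → 239 → 342 → 155 → 328 → 267 → 118 → … (one orbit).
Decompose π into cycles: lengths [98, 98, 98, 14, 14, 14, 2, 2, 2, 1] (10 cycles, including the fixed point 0).
343 − 10 = 333 transpositions; sign(π) = (−1)^333 = -1.

-1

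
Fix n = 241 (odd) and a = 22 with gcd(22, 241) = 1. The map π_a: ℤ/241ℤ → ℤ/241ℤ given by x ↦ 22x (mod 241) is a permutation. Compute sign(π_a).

-1

Start at x=121: 121 → 11 → 1 → 22 → 2 → 44 → 4 → … (one orbit).
The orbit structure of x ↦ 22x mod 241: 6 orbits of sizes [48, 48, 48, 48, 48, 1].
sign(π) = (−1)^{n − #cycles} = (−1)^{241−6} = (−1)^235 = -1.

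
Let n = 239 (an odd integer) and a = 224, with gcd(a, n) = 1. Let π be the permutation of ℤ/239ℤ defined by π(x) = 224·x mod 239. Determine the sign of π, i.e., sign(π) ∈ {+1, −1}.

Start at x=168: 168 → 109 → 38 → 147 → 185 → 93 → 39 → … (one orbit).
π_224 has 2 disjoint cycles with lengths [238, 1] on {0,…,238}.
sign(π) = (−1)^{n − #cycles} = (−1)^{239−2} = (−1)^237 = -1.
The Jacobi symbol (224|239) = -1 (Zolotarev) agrees.

-1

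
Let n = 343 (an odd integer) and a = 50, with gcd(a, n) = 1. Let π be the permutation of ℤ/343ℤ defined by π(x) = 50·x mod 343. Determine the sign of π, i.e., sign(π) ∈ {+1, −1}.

+1

Trace 197: π^k(197) = [197, 246, 295, 1, 50, 99, 148] for k=0..6.
π_50 has 91 disjoint cycles with lengths [7, 7, 7, 7, 7, 7, 7, 7, 7, 7, 7, 7, 7, 7, 7, 7, 7, 7, 7, 7, 7, 7, 7, 7, 7, 7, 7, 7, 7, 7, 7, 7, 7, 7, 7, 7, 7, 7, 7, 7, 7, 7, 1, 1, 1, 1, 1, 1, 1, 1, 1, 1, 1, 1, 1, 1, 1, 1, 1, 1, 1, 1, 1, 1, 1, 1, 1, 1, 1, 1, 1, 1, 1, 1, 1, 1, 1, 1, 1, 1, 1, 1, 1, 1, 1, 1, 1, 1, 1, 1, 1] on {0,…,342}.
n − c = 343 − 91 = 252; sign = (−1)^252 = +1.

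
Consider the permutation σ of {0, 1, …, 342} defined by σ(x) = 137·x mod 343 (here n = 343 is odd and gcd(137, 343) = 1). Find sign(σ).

Trace 176: π^k(176) = [176, 102, 254, 155, 312, 212, 232] for k=0..6.
Cycle type of π: 147×2 + 21×2 + 3×2 + 1; total 7 cycles.
sign(π) = (−1)^{n − #cycles} = (−1)^{343−7} = (−1)^336 = +1.
(137|343)_J = +1 (Zolotarev's lemma cross-check).

+1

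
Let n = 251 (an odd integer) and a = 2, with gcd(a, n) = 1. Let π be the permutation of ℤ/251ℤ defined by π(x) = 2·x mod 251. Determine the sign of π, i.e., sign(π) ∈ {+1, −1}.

-1

Start at x=16: 16 → 32 → 64 → 128 → 5 → 10 → 20 → … (one orbit).
π_2 has 6 disjoint cycles with lengths [50, 50, 50, 50, 50, 1] on {0,…,250}.
Σ(ℓ_i−1) = 251−6 = 245; sign = (−1)^245 = -1.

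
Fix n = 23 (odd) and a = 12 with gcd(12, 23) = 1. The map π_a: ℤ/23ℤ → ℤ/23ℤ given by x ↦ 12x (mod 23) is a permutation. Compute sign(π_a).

+1

Start at x=3: 3 → 13 → 18 → 9 → 16 → 8 → 4 → … (one orbit).
The orbit structure of x ↦ 12x mod 23: 3 orbits of sizes [11, 11, 1].
3 cycles on 23: each ℓ→(−1)^(ℓ−1), product (−1)^20 = +1.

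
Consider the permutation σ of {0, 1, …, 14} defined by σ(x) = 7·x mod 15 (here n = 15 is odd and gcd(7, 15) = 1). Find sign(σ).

Start at x=4: 4 → 13 → 1 → 7 → 4 (one orbit).
The orbit structure of x ↦ 7x mod 15: 6 orbits of sizes [4, 4, 4, 1, 1, 1].
15 − 6 = 9 transpositions; sign(π) = (−1)^9 = -1.
Via Zolotarev, sign(π_{7}) = (7|15) = -1.

-1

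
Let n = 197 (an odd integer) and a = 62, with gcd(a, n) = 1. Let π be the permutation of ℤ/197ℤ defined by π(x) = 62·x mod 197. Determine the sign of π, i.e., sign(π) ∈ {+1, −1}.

+1

Trace 34: π^k(34) = [34, 138, 85, 148, 114, 173, 88] for k=0..6.
Cycle type of π: 98×2 + 1; total 3 cycles.
3 cycles on 197: each ℓ→(−1)^(ℓ−1), product (−1)^194 = +1.
(62|197)_J = +1 (Zolotarev's lemma cross-check).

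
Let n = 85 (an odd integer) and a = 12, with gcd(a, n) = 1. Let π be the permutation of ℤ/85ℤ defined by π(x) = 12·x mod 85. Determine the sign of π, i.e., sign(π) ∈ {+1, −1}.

+1

Orbit of 12 under x↦12x: [12, 59, 28, 81, 37, 19, 58]… (length divides ord_85(12)).
Cycle type of π: 16×5 + 4 + 1; total 7 cycles.
n − c = 85 − 7 = 78; sign = (−1)^78 = +1.
Check: (12/85) = +1 by Zolotarev.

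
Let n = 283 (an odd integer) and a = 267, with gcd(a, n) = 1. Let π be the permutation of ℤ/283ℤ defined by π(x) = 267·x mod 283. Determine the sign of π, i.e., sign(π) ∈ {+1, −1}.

-1

Start at x=204: 204 → 132 → 152 → 115 → 141 → 8 → 155 → … (one orbit).
Decompose π into cycles: lengths [94, 94, 94, 1] (4 cycles, including the fixed point 0).
sign(π) = (−1)^{n − #cycles} = (−1)^{283−4} = (−1)^279 = -1.
Zolotarev: (267|283) = -1, matching the cycle-count sign.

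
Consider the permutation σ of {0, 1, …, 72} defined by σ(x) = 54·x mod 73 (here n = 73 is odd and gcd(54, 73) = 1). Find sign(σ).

Trace 48: π^k(48) = [48, 37, 27, 71, 38, 8, 67] for k=0..6.
Cycle type of π: 36×2 + 1; total 3 cycles.
sign(π) = (−1)^{n − #cycles} = (−1)^{73−3} = (−1)^70 = +1.
Check: (54/73) = +1 by Zolotarev.

+1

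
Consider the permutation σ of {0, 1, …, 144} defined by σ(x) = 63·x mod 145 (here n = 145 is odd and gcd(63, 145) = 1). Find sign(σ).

Trace 67: π^k(67) = [67, 16, 138, 139, 57, 111, 33] for k=0..6.
Cycle type of π: 28×4 + 14×2 + 4 + 1; total 8 cycles.
With 8 cycles on 145 points, sign = (−1)^{145−8} = -1.

-1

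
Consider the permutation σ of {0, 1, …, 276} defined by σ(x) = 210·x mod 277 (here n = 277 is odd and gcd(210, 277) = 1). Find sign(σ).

+1

Orbit of 202 under x↦210x: [202, 39, 157, 7, 85, 122, 136]… (length divides ord_277(210)).
Decompose π into cycles: lengths [138, 138, 1] (3 cycles, including the fixed point 0).
Σ(ℓ_i−1) = 277−3 = 274; sign = (−1)^274 = +1.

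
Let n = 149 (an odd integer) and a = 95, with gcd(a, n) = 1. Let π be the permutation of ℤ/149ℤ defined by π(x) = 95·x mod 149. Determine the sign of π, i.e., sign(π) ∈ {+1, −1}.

+1

Orbit of 31 under x↦95x: [31, 114, 102, 5, 28, 127, 145]… (length divides ord_149(95)).
π_95 has 5 disjoint cycles with lengths [37, 37, 37, 37, 1] on {0,…,148}.
Σ(ℓ_i−1) = 149−5 = 144; sign = (−1)^144 = +1.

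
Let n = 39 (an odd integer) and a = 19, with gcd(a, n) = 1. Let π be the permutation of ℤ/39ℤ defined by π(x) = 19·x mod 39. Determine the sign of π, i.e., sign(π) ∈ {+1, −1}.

-1

Orbit of 28 under x↦19x: [28, 25, 7, 16, 31, 4, 37]… (length divides ord_39(19)).
π_19 has 6 disjoint cycles with lengths [12, 12, 12, 1, 1, 1] on {0,…,38}.
With 6 cycles on 39 points, sign = (−1)^{39−6} = -1.
Zolotarev: (19|39) = -1, matching the cycle-count sign.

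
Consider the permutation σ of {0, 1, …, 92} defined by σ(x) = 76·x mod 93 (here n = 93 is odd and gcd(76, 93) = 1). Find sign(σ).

+1

Trace 28: π^k(28) = [28, 82, 1, 76, 10, 16, 7] for k=0..6.
Cycle lengths of π_76 on ℤ/93ℤ: [15, 15, 15, 15, 15, 15, 1, 1, 1]; 9 cycles in total.
With 9 cycles on 93 points, sign = (−1)^{93−9} = +1.
(76|93)_J = +1 (Zolotarev's lemma cross-check).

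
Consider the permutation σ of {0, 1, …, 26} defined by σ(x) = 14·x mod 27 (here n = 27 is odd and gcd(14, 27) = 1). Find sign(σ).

Trace 19: π^k(19) = [19, 23, 25, 26, 13, 20, 10] for k=0..6.
Cycle lengths of π_14 on ℤ/27ℤ: [18, 6, 2, 1]; 4 cycles in total.
4 cycles on 27: each ℓ→(−1)^(ℓ−1), product (−1)^23 = -1.
Check: (14/27) = -1 by Zolotarev.

-1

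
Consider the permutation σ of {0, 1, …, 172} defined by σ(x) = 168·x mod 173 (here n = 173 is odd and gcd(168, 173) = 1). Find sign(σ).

-1

Trace 34: π^k(34) = [34, 3, 158, 75, 144, 145, 140] for k=0..6.
The orbit structure of x ↦ 168x mod 173: 2 orbits of sizes [172, 1].
Σ(ℓ_i−1) = 173−2 = 171; sign = (−1)^171 = -1.
(168|173)_J = -1 (Zolotarev's lemma cross-check).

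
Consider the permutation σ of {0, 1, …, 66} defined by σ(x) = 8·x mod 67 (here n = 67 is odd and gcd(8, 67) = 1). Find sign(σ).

Trace 42: π^k(42) = [42, 1, 8, 64, 43, 9, 5] for k=0..6.
π_8 has 4 disjoint cycles with lengths [22, 22, 22, 1] on {0,…,66}.
sign(π) = (−1)^{n − #cycles} = (−1)^{67−4} = (−1)^63 = -1.

-1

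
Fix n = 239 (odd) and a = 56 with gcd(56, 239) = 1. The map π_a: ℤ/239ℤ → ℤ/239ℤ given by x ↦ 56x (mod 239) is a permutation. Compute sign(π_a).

Orbit of 63 under x↦56x: [63, 182, 154, 20, 164, 102, 215]… (length divides ord_239(56)).
Cycle lengths of π_56 on ℤ/239ℤ: [238, 1]; 2 cycles in total.
n − c = 239 − 2 = 237; sign = (−1)^237 = -1.

-1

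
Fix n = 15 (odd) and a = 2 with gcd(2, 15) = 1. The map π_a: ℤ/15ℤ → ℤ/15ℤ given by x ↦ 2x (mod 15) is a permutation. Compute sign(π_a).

Orbit of 1 under x↦2x: [1, 2, 4, 8]… (length divides ord_15(2)).
5 cycles of lengths [4, 4, 4, 2, 1].
5 cycles on 15: each ℓ→(−1)^(ℓ−1), product (−1)^10 = +1.
Via Zolotarev, sign(π_{2}) = (2|15) = +1.

+1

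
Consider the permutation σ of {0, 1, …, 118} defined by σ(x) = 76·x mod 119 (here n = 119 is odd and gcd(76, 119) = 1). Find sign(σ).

-1

Start at x=106: 106 → 83 → 1 → 76 → 64 → 104 → 50 → … (one orbit).
The orbit structure of x ↦ 76x mod 119: 18 orbits of sizes [8, 8, 8, 8, 8, 8, 8, 8, 8, 8, 8, 8, 8, 8, 2, 2, 2, 1].
n − c = 119 − 18 = 101; sign = (−1)^101 = -1.
Check: (76/119) = -1 by Zolotarev.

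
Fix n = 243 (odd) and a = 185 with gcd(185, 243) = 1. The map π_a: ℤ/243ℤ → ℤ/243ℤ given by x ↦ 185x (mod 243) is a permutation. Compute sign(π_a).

Start at x=31: 31 → 146 → 37 → 41 → 52 → 143 → 211 → … (one orbit).
Decompose π into cycles: lengths [162, 54, 18, 6, 2, 1] (6 cycles, including the fixed point 0).
243 − 6 = 237 transpositions; sign(π) = (−1)^237 = -1.

-1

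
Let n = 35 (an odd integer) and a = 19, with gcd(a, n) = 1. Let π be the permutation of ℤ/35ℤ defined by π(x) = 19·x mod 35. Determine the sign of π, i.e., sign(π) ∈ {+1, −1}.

-1

Trace 1: π^k(1) = [1, 19, 11, 34, 16, 24] for k=0..5.
Decompose π into cycles: lengths [6, 6, 6, 6, 6, 2, 2, 1] (8 cycles, including the fixed point 0).
8 cycles on 35: each ℓ→(−1)^(ℓ−1), product (−1)^27 = -1.
Check: (19/35) = -1 by Zolotarev.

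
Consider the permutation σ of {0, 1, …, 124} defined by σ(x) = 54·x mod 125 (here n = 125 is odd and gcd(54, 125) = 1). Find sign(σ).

+1

Start at x=34: 34 → 86 → 19 → 26 → 29 → 66 → 64 → … (one orbit).
Cycle type of π: 50×2 + 10×2 + 2×2 + 1; total 7 cycles.
7 cycles on 125: each ℓ→(−1)^(ℓ−1), product (−1)^118 = +1.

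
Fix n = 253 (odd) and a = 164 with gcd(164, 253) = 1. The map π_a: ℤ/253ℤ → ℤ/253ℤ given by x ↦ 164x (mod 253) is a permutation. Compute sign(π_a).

-1

Trace 164: π^k(164) = [164, 78, 142, 12, 197, 177, 186] for k=0..6.
Decompose π into cycles: lengths [22, 22, 22, 22, 22, 22, 22, 22, 22, 22, 11, 11, 2, 2, 2, 2, 2, 1] (18 cycles, including the fixed point 0).
253 − 18 = 235 transpositions; sign(π) = (−1)^235 = -1.
Via Zolotarev, sign(π_{164}) = (164|253) = -1.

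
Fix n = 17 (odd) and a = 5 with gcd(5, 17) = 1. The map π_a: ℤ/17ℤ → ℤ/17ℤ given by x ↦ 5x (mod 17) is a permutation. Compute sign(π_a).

-1

Start at x=11: 11 → 4 → 3 → 15 → 7 → 1 → 5 → … (one orbit).
π_5 has 2 disjoint cycles with lengths [16, 1] on {0,…,16}.
With 2 cycles on 17 points, sign = (−1)^{17−2} = -1.
The Jacobi symbol (5|17) = -1 (Zolotarev) agrees.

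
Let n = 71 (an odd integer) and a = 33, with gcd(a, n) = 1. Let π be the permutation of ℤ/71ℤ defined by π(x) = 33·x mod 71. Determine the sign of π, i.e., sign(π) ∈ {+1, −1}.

-1

Trace 66: π^k(66) = [66, 48, 22, 16, 31, 29, 34] for k=0..6.
Cycle lengths of π_33 on ℤ/71ℤ: [70, 1]; 2 cycles in total.
With 2 cycles on 71 points, sign = (−1)^{71−2} = -1.
(33|71)_J = -1 (Zolotarev's lemma cross-check).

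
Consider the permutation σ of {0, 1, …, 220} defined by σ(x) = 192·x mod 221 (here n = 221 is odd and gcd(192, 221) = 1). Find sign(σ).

-1

Orbit of 207 under x↦192x: [207, 185, 160, 1, 192, 178, 142]… (length divides ord_221(192)).
8 cycles of lengths [48, 48, 48, 48, 16, 6, 6, 1].
sign(π) = (−1)^{n − #cycles} = (−1)^{221−8} = (−1)^213 = -1.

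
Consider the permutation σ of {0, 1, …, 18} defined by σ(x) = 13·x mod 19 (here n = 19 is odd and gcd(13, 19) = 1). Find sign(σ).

-1

Orbit of 12 under x↦13x: [12, 4, 14, 11, 10, 16, 18]… (length divides ord_19(13)).
π_13 has 2 disjoint cycles with lengths [18, 1] on {0,…,18}.
sign(π) = (−1)^{n − #cycles} = (−1)^{19−2} = (−1)^17 = -1.
Zolotarev: (13|19) = -1, matching the cycle-count sign.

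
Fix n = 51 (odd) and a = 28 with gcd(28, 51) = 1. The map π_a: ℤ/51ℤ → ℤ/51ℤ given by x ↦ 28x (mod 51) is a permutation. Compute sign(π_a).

-1

Orbit of 28 under x↦28x: [28, 19, 22, 4, 10, 25, 37]… (length divides ord_51(28)).
6 cycles of lengths [16, 16, 16, 1, 1, 1].
51 − 6 = 45 transpositions; sign(π) = (−1)^45 = -1.
Via Zolotarev, sign(π_{28}) = (28|51) = -1.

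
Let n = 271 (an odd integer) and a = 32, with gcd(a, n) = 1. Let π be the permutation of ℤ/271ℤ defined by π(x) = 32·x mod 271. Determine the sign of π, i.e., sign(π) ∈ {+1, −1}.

Start at x=77: 77 → 25 → 258 → 126 → 238 → 28 → 83 → … (one orbit).
11 cycles of lengths [27, 27, 27, 27, 27, 27, 27, 27, 27, 27, 1].
11 cycles on 271: each ℓ→(−1)^(ℓ−1), product (−1)^260 = +1.

+1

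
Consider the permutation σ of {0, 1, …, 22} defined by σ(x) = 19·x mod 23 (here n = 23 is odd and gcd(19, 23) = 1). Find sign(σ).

-1

Orbit of 15 under x↦19x: [15, 9, 10, 6, 22, 4, 7]… (length divides ord_23(19)).
2 cycles of lengths [22, 1].
sign(π) = (−1)^{n − #cycles} = (−1)^{23−2} = (−1)^21 = -1.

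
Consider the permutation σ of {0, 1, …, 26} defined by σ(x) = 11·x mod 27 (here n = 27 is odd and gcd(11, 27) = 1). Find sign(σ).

Orbit of 26 under x↦11x: [26, 16, 14, 19, 20, 4, 17]… (length divides ord_27(11)).
Cycle lengths of π_11 on ℤ/27ℤ: [18, 6, 2, 1]; 4 cycles in total.
Σ(ℓ_i−1) = 27−4 = 23; sign = (−1)^23 = -1.
Via Zolotarev, sign(π_{11}) = (11|27) = -1.

-1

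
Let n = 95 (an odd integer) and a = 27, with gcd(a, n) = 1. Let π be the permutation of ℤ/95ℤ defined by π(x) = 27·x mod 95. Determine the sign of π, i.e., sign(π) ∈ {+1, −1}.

Start at x=64: 64 → 18 → 11 → 12 → 39 → 8 → 26 → … (one orbit).
The orbit structure of x ↦ 27x mod 95: 11 orbits of sizes [12, 12, 12, 12, 12, 12, 6, 6, 6, 4, 1].
n − c = 95 − 11 = 84; sign = (−1)^84 = +1.
The Jacobi symbol (27|95) = +1 (Zolotarev) agrees.

+1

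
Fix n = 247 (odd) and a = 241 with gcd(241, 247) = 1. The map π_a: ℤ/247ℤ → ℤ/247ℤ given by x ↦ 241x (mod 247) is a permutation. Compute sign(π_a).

Orbit of 82 under x↦241x: [82, 2, 235, 72, 62, 122, 9]… (length divides ord_247(241)).
π_241 has 9 disjoint cycles with lengths [36, 36, 36, 36, 36, 36, 18, 12, 1] on {0,…,246}.
sign(π) = (−1)^{n − #cycles} = (−1)^{247−9} = (−1)^238 = +1.
(241|247)_J = +1 (Zolotarev's lemma cross-check).

+1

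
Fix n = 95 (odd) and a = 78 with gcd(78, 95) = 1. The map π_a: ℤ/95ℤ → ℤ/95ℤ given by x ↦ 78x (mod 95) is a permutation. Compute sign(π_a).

+1

Start at x=74: 74 → 72 → 11 → 3 → 44 → 12 → 81 → … (one orbit).
The orbit structure of x ↦ 78x mod 95: 5 orbits of sizes [36, 36, 18, 4, 1].
With 5 cycles on 95 points, sign = (−1)^{95−5} = +1.
Check: (78/95) = +1 by Zolotarev.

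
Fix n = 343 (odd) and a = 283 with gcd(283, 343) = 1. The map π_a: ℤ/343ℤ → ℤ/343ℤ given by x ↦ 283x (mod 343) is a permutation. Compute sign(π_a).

-1

Start at x=199: 199 → 65 → 216 → 74 → 19 → 232 → 143 → … (one orbit).
The orbit structure of x ↦ 283x mod 343: 4 orbits of sizes [294, 42, 6, 1].
n − c = 343 − 4 = 339; sign = (−1)^339 = -1.
Check: (283/343) = -1 by Zolotarev.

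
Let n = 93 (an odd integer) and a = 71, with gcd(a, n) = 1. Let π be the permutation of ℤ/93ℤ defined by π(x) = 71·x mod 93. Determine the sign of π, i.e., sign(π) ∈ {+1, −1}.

-1

Trace 67: π^k(67) = [67, 14, 64, 80, 7, 32, 40] for k=0..6.
Cycle type of π: 30×2 + 15×2 + 2 + 1; total 6 cycles.
sign(π) = (−1)^{n − #cycles} = (−1)^{93−6} = (−1)^87 = -1.
Zolotarev: (71|93) = -1, matching the cycle-count sign.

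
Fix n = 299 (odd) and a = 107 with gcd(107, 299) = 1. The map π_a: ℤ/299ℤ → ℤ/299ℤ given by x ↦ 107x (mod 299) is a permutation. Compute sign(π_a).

Trace 217: π^k(217) = [217, 196, 42, 9, 66, 185, 61] for k=0..6.
Cycle type of π: 66×4 + 22 + 3×4 + 1; total 10 cycles.
sign(π) = (−1)^{n − #cycles} = (−1)^{299−10} = (−1)^289 = -1.
The Jacobi symbol (107|299) = -1 (Zolotarev) agrees.

-1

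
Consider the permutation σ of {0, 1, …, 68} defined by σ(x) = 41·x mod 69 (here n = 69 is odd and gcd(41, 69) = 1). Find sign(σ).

Orbit of 16 under x↦41x: [16, 35, 55, 47, 64, 2, 13]… (length divides ord_69(41)).
Cycle type of π: 22×2 + 11×2 + 2 + 1; total 6 cycles.
sign(π) = (−1)^{n − #cycles} = (−1)^{69−6} = (−1)^63 = -1.

-1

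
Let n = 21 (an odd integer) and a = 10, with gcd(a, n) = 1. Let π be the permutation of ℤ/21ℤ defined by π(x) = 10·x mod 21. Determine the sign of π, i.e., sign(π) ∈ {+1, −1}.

Trace 10: π^k(10) = [10, 16, 13, 4, 19, 1] for k=0..5.
Decompose π into cycles: lengths [6, 6, 6, 1, 1, 1] (6 cycles, including the fixed point 0).
6 cycles on 21: each ℓ→(−1)^(ℓ−1), product (−1)^15 = -1.

-1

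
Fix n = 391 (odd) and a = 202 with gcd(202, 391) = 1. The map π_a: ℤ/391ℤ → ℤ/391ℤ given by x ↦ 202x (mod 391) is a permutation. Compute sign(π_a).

+1

Trace 169: π^k(169) = [169, 121, 200, 127, 239, 185, 225] for k=0..6.
Decompose π into cycles: lengths [88, 88, 88, 88, 11, 11, 8, 8, 1] (9 cycles, including the fixed point 0).
9 cycles on 391: each ℓ→(−1)^(ℓ−1), product (−1)^382 = +1.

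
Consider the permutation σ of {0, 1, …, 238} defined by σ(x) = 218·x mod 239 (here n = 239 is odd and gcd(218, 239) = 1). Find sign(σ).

Orbit of 176 under x↦218x: [176, 128, 180, 44, 32, 45, 11]… (length divides ord_239(218)).
Decompose π into cycles: lengths [119, 119, 1] (3 cycles, including the fixed point 0).
3 cycles on 239: each ℓ→(−1)^(ℓ−1), product (−1)^236 = +1.

+1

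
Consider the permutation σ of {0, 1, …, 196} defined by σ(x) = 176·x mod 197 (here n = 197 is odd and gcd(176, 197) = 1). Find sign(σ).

-1

Orbit of 25 under x↦176x: [25, 66, 190, 147, 65, 14, 100]… (length divides ord_197(176)).
Decompose π into cycles: lengths [196, 1] (2 cycles, including the fixed point 0).
With 2 cycles on 197 points, sign = (−1)^{197−2} = -1.
Via Zolotarev, sign(π_{176}) = (176|197) = -1.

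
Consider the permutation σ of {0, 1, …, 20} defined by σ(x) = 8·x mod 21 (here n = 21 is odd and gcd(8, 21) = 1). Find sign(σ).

-1

Start at x=8: 8 → 1 → 8 (one orbit).
Cycle lengths of π_8 on ℤ/21ℤ: [2, 2, 2, 2, 2, 2, 2, 1, 1, 1, 1, 1, 1, 1]; 14 cycles in total.
n − c = 21 − 14 = 7; sign = (−1)^7 = -1.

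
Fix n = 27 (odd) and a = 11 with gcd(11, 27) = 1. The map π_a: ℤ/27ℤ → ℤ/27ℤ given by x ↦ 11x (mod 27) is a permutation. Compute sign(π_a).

Orbit of 20 under x↦11x: [20, 4, 17, 25, 5, 1, 11]… (length divides ord_27(11)).
Cycle lengths of π_11 on ℤ/27ℤ: [18, 6, 2, 1]; 4 cycles in total.
With 4 cycles on 27 points, sign = (−1)^{27−4} = -1.

-1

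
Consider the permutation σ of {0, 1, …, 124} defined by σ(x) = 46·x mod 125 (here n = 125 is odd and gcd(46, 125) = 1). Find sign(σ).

+1

Trace 61: π^k(61) = [61, 56, 76, 121, 66, 36, 31] for k=0..6.
13 cycles of lengths [25, 25, 25, 25, 5, 5, 5, 5, 1, 1, 1, 1, 1].
n − c = 125 − 13 = 112; sign = (−1)^112 = +1.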